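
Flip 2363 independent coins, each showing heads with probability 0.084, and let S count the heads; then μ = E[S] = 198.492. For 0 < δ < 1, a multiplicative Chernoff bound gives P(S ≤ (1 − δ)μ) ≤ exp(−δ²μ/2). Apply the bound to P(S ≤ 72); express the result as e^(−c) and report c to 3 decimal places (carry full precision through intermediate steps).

Write 72 = (1 − δ)μ, so δ = 1 − 72/198.492 = 0.637265…
Then the exponent is δ²μ/2 = (μ − 72)²/(2μ) = 40.304461.

40.304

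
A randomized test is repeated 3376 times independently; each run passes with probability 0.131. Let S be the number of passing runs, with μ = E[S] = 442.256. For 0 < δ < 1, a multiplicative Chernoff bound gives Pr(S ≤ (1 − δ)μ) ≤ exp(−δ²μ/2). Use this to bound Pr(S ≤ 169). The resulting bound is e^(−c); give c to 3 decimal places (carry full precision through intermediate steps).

84.418

Write 169 = (1 − δ)μ, so δ = 1 − 169/442.256 = 0.6178684…
Then the exponent is δ²μ/2 = (μ − 169)²/(2μ) = 84.418122.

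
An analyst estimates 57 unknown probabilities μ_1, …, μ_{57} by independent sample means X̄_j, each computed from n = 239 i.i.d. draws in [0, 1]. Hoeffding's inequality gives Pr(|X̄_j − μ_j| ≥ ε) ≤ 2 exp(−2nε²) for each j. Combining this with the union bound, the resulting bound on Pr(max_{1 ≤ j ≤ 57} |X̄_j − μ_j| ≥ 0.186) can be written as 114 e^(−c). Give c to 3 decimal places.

Union bound over the 57 events: Pr(max_{1 ≤ j ≤ 57} |X̄_j − μ_j| ≥ 0.186) ≤ 57·2·exp(−2nε²) = 114 exp(−2·239·0.186²).
So c = 2·239·0.186² = 16.5369.

16.537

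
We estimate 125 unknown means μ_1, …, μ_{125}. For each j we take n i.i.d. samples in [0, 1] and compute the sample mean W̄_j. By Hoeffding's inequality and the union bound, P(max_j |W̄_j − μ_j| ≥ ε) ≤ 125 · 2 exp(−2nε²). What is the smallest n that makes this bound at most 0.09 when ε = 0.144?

192

Need 2·125·exp(−2nε²) ≤ 0.09, i.e. exp(−2nε²) ≤ 0.09/250.
So 2nε² ≥ ln(250/0.09) = 7.929407.
Hence n ≥ 7.929407/(2·0.144²) = 191.199.
The smallest integer n is 192.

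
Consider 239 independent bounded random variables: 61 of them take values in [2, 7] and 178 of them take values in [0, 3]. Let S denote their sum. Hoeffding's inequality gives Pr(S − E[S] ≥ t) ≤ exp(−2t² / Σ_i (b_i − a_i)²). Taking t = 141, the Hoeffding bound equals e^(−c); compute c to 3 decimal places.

Σ(b_i − a_i)² = 61·5² + 178·3² = 3127.
c = 2t² / 3127 = 2·141² / 3127 = 12.7157.

12.716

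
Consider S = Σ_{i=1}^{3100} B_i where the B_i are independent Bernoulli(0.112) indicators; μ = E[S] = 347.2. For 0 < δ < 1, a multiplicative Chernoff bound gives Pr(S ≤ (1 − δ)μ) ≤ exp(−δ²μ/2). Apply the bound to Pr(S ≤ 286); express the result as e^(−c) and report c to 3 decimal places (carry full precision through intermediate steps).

Write 286 = (1 − δ)μ, so δ = 1 − 286/347.2 = 0.1762673…
Then the exponent is δ²μ/2 = (μ − 286)²/(2μ) = 5.393779.

5.394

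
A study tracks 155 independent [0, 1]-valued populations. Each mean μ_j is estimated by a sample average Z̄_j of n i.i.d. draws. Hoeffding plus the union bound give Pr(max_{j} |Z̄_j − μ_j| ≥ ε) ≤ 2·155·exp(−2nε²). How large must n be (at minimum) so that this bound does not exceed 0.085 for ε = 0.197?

Need 2·155·exp(−2nε²) ≤ 0.085, i.e. exp(−2nε²) ≤ 0.085/310.
So 2nε² ≥ ln(310/0.085) = 8.201676.
Hence n ≥ 8.201676/(2·0.197²) = 105.667.
The smallest integer n is 106.

106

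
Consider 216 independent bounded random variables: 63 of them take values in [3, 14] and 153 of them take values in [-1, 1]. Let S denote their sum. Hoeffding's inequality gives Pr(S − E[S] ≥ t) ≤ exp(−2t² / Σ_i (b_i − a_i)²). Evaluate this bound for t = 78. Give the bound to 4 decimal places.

0.2282

Σ(b_i − a_i)² = 63·11² + 153·2² = 8235.
Exponent = 2·78² / 8235 = 1.47760.
Bound = exp(−1.47760) = 0.22819.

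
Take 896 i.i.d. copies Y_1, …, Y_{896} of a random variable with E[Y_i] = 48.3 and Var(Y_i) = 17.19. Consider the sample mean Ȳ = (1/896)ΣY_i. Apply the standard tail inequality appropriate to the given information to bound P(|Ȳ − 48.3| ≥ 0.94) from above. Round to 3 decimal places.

With mean and variance of each term known, Chebyshev's inequality bounds the deviation of the sum (or sample mean).
Var(Ȳ) = Var(Y_i)/n = 17.19/896 = 0.019185.
Chebyshev: P(|Ȳ − 48.3| ≥ 0.94) ≤ Var(Ȳ)/(0.94)² = 17.19/(896·0.94²) = 0.0217.

0.022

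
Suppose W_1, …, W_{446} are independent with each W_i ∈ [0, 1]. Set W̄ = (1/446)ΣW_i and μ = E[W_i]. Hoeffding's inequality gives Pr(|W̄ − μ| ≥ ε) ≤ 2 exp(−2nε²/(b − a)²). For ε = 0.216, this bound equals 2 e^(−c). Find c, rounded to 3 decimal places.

c = 2nε²/(b − a)² = 2·446·0.216² / 1² = 41.6172.

41.617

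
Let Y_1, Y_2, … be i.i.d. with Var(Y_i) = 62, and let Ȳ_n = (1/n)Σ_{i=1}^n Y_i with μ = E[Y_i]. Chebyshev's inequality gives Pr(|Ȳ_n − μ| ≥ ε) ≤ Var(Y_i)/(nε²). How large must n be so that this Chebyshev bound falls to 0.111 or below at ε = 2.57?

Require 62/(n·2.57²) ≤ 0.111, i.e. n ≥ 62/(0.111·2.57²) = 84.567.
The smallest integer n is 85.

85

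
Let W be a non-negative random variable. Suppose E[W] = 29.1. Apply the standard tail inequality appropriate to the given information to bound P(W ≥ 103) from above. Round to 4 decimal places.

0.2825

Only the mean of a non-negative variable is known, so Markov's inequality is the applicable tail bound.
Markov's inequality: for a non-negative random variable, P(W ≥ a) ≤ E[W]/a.
Here E[W] = 29.1 and a = 103, so the bound is 29.1/103 = 0.2825.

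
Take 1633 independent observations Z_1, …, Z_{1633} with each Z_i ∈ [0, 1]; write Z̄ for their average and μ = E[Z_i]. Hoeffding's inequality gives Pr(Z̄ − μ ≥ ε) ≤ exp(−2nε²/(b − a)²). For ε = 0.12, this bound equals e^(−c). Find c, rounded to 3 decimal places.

c = 2nε²/(b − a)² = 2·1633·0.12² / 1² = 47.0304.

47.030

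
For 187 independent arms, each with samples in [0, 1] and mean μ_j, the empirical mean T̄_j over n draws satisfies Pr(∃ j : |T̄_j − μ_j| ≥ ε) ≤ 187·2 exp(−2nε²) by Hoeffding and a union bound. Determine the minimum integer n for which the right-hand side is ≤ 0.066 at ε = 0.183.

Need 2·187·exp(−2nε²) ≤ 0.066, i.e. exp(−2nε²) ≤ 0.066/374.
So 2nε² ≥ ln(374/0.066) = 8.642356.
Hence n ≥ 8.642356/(2·0.183²) = 129.033.
The smallest integer n is 130.

130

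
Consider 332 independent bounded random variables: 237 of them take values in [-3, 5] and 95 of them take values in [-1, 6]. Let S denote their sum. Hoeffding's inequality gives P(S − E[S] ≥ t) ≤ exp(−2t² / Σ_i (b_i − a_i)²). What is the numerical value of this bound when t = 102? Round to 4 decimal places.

0.3500

Σ(b_i − a_i)² = 237·8² + 95·7² = 19823.
Exponent = 2·102² / 19823 = 1.04969.
Bound = exp(−1.04969) = 0.35005.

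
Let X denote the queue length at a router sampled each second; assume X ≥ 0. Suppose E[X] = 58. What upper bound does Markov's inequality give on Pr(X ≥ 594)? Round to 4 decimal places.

0.0976

Markov's inequality: for a non-negative random variable, Pr(X ≥ a) ≤ E[X]/a.
Here E[X] = 58 and a = 594, so the bound is 58/594 = 0.0976.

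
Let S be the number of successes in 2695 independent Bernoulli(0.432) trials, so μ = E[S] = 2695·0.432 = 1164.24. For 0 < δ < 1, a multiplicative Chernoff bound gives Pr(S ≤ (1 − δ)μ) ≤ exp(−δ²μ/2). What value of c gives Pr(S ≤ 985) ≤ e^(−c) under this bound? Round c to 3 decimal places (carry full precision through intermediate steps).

Write 985 = (1 − δ)μ, so δ = 1 − 985/1164.24 = 0.1539545…
Then the exponent is δ²μ/2 = (μ − 985)²/(2μ) = 13.797403.

13.797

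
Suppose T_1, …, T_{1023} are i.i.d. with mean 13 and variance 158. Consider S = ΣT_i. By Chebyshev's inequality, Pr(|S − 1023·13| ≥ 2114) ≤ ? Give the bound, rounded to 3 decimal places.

0.036

Var(S) = n·Var(T_i) = 1023·158 = 161634.
Chebyshev: Pr(|S − 1023·13| ≥ 2114) ≤ Var(S)/2114² = 161634/4468996 = 0.0362.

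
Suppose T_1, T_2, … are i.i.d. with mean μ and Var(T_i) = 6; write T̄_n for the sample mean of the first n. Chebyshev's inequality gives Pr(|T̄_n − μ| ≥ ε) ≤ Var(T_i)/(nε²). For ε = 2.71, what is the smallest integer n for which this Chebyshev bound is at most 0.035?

24

Require 6/(n·2.71²) ≤ 0.035, i.e. n ≥ 6/(0.035·2.71²) = 23.342.
The smallest integer n is 24.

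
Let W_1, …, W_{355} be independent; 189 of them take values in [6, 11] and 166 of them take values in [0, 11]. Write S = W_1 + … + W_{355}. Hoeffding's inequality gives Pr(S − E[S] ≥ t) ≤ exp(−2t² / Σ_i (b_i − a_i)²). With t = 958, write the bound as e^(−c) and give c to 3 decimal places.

73.980

Σ(b_i − a_i)² = 189·5² + 166·11² = 24811.
c = 2t² / 24811 = 2·958² / 24811 = 73.9804.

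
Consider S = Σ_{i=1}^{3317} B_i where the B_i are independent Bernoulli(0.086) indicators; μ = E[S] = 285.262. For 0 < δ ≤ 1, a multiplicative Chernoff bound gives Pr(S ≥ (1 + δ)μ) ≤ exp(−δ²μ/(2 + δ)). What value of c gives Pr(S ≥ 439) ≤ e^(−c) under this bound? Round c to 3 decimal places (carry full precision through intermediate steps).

32.634

Write 439 = (1 + δ)μ, so δ = 439/285.262 − 1 = 0.5389361…
Then the exponent is δ²μ/(2 + δ) = (439 − μ)² / (μ·(2 + δ)) = 32.633733.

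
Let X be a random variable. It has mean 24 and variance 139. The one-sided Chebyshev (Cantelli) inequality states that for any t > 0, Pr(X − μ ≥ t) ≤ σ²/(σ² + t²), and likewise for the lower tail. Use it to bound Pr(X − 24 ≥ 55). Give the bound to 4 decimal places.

0.0439

Here σ² = 139 and t = 55, so σ² + t² = 3164.
Cantelli's bound: 139/3164 = 0.0439.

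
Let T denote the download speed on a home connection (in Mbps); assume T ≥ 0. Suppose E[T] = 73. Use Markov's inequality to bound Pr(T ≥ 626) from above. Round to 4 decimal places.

0.1166

Markov's inequality: for a non-negative random variable, Pr(T ≥ a) ≤ E[T]/a.
Here E[T] = 73 and a = 626, so the bound is 73/626 = 0.1166.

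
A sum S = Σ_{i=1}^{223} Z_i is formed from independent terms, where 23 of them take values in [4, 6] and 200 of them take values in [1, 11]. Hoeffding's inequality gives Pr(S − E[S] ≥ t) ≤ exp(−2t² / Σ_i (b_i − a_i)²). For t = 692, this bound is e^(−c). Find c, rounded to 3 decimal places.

Σ(b_i − a_i)² = 23·2² + 200·10² = 20092.
c = 2t² / 20092 = 2·692² / 20092 = 47.6671.

47.667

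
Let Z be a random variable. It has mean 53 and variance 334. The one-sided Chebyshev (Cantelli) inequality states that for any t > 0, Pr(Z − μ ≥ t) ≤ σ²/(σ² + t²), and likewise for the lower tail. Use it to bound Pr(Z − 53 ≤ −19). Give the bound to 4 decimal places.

0.4806

Here σ² = 334 and t = 19, so σ² + t² = 695.
Cantelli's bound: 334/695 = 0.4806.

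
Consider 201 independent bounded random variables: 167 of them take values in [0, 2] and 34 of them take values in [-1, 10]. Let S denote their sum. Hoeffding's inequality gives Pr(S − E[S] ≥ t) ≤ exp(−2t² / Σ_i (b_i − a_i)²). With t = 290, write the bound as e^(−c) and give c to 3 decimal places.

35.174

Σ(b_i − a_i)² = 167·2² + 34·11² = 4782.
c = 2t² / 4782 = 2·290² / 4782 = 35.1736.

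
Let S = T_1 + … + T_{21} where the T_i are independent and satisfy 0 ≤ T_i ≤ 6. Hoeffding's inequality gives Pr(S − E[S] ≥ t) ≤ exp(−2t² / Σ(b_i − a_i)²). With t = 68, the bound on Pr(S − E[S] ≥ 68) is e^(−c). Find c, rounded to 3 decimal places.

12.233

Σ(b_i − a_i)² = 21·(6)² = 756.
c = 2t²/756 = 2·68²/756 = 12.2328.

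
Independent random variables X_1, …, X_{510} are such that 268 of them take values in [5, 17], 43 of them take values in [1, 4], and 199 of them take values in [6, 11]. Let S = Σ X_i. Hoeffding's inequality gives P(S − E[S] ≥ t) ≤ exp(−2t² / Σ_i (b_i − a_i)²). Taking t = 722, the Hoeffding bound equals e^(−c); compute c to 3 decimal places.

23.720

Σ(b_i − a_i)² = 268·12² + 43·3² + 199·5² = 43954.
c = 2t² / 43954 = 2·722² / 43954 = 23.7195.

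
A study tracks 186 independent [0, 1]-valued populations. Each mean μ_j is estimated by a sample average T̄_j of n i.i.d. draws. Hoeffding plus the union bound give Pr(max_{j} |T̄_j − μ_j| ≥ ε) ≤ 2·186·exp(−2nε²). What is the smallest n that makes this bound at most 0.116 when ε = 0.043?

Need 2·186·exp(−2nε²) ≤ 0.116, i.e. exp(−2nε²) ≤ 0.116/372.
So 2nε² ≥ ln(372/0.116) = 8.073059.
Hence n ≥ 8.073059/(2·0.043²) = 2183.088.
The smallest integer n is 2184.

2184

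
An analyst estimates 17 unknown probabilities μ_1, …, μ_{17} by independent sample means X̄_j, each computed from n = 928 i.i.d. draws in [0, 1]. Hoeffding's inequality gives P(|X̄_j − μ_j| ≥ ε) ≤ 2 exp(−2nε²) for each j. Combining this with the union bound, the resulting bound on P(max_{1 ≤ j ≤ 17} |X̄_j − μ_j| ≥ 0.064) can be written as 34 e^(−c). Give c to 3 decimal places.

7.602

Union bound over the 17 events: P(max_{1 ≤ j ≤ 17} |X̄_j − μ_j| ≥ 0.064) ≤ 17·2·exp(−2nε²) = 34 exp(−2·928·0.064²).
So c = 2·928·0.064² = 7.6022.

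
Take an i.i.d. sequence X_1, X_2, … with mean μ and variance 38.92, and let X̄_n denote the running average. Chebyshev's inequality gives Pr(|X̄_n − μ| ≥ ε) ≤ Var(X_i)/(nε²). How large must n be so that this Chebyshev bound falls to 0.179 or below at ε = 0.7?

Require 38.92/(n·0.7²) ≤ 0.179, i.e. n ≥ 38.92/(0.179·0.7²) = 443.735.
The smallest integer n is 444.

444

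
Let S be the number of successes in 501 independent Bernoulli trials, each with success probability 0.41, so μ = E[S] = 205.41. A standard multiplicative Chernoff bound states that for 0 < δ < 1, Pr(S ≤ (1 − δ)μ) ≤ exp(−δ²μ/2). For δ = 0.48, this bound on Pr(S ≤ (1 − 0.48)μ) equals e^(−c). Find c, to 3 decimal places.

c = δ²μ/2 = 0.48²·205.41/2 = 23.6632.

23.663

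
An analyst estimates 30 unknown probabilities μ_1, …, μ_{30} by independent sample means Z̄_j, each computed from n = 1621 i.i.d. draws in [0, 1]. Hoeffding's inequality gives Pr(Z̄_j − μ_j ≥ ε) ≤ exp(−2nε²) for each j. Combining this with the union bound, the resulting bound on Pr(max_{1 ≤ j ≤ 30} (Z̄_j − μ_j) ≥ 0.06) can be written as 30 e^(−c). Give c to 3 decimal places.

11.671

Union bound over the 30 events: Pr(max_{1 ≤ j ≤ 30} (Z̄_j − μ_j) ≥ 0.06) ≤ 30·exp(−2nε²) = 30 exp(−2·1621·0.06²).
So c = 2·1621·0.06² = 11.6712.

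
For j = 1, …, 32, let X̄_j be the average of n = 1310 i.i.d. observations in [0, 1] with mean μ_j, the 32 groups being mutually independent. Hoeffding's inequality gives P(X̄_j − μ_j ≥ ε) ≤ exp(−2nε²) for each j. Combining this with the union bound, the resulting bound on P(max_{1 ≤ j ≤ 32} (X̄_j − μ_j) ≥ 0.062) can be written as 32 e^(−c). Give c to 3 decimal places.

Union bound over the 32 events: P(max_{1 ≤ j ≤ 32} (X̄_j − μ_j) ≥ 0.062) ≤ 32·exp(−2nε²) = 32 exp(−2·1310·0.062²).
So c = 2·1310·0.062² = 10.0713.

10.071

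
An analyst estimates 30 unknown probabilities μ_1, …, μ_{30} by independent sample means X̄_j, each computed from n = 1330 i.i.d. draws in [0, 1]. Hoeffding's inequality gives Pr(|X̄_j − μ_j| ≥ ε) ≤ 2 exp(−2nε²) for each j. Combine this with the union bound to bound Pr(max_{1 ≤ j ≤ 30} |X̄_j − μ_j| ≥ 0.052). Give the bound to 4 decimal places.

0.0451

Per-experiment Hoeffding bound: 2·exp(−2·1330·0.052²) = 2·exp(−7.19264) = 0.0015042.
Union bound over 30 events: 30·0.0015042 = 0.04513.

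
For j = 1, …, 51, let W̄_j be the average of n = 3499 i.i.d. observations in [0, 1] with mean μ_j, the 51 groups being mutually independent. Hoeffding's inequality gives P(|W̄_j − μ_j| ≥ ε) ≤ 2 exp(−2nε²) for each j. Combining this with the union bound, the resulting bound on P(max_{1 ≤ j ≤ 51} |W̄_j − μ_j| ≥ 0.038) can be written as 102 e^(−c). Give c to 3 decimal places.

10.105

Union bound over the 51 events: P(max_{1 ≤ j ≤ 51} |W̄_j − μ_j| ≥ 0.038) ≤ 51·2·exp(−2nε²) = 102 exp(−2·3499·0.038²).
So c = 2·3499·0.038² = 10.1051.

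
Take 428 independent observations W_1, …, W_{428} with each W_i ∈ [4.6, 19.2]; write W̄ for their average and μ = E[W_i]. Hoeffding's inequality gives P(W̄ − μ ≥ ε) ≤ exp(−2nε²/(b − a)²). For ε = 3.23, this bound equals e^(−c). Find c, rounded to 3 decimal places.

41.896

c = 2nε²/(b − a)² = 2·428·3.23² / 14.6² = 41.8961.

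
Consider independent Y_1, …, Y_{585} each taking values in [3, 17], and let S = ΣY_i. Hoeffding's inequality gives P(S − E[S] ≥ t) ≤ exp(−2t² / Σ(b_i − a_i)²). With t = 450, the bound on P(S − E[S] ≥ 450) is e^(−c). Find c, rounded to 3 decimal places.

Σ(b_i − a_i)² = 585·(14)² = 114660.
c = 2t²/114660 = 2·450²/114660 = 3.5322.

3.532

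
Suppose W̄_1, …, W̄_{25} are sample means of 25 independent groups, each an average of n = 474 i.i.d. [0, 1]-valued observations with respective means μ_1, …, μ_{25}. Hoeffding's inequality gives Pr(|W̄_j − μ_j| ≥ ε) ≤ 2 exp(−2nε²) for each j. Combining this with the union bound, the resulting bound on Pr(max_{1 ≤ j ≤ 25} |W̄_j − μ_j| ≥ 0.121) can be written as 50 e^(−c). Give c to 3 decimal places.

13.880

Union bound over the 25 events: Pr(max_{1 ≤ j ≤ 25} |W̄_j − μ_j| ≥ 0.121) ≤ 25·2·exp(−2nε²) = 50 exp(−2·474·0.121²).
So c = 2·474·0.121² = 13.8797.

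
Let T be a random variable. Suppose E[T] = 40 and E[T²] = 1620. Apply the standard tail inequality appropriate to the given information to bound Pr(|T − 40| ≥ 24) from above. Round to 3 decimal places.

The first two moments determine the variance, so Chebyshev's inequality is the sharpest standard bound available.
Var(T) = E[T²] − (E[T])² = 1620 − 1600 = 20.
Chebyshev's inequality: Pr(|T − μ| ≥ t) ≤ Var(T)/t² = 20/576 = 0.0347.

0.035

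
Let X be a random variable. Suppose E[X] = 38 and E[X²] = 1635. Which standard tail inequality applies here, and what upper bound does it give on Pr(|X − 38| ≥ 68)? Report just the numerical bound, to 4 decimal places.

0.0413

The first two moments determine the variance, so Chebyshev's inequality is the sharpest standard bound available.
Var(X) = E[X²] − (E[X])² = 1635 − 1444 = 191.
Chebyshev's inequality: Pr(|X − μ| ≥ t) ≤ Var(X)/t² = 191/4624 = 0.0413.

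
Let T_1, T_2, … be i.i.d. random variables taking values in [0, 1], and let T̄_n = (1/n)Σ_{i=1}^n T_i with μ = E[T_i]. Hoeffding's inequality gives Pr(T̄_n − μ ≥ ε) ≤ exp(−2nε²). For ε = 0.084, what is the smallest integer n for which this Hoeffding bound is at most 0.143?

Require exp(−2nε²) ≤ 0.143, i.e. 2nε² ≥ ln(1/0.143) = 1.944911.
So n ≥ 1.944911 / (2·0.084²) = 137.820.
The smallest integer n is 138.

138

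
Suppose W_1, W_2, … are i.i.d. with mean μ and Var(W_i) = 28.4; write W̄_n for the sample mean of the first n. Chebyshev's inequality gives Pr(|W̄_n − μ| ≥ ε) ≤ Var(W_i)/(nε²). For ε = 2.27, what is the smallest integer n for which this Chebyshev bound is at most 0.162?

Require 28.4/(n·2.27²) ≤ 0.162, i.e. n ≥ 28.4/(0.162·2.27²) = 34.021.
The smallest integer n is 35.

35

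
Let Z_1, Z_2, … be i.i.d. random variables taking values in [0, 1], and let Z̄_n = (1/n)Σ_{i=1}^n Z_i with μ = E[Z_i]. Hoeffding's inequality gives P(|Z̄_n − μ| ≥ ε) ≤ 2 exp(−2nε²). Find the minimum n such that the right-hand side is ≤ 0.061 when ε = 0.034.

Require 2·exp(−2nε²) ≤ 0.061, i.e. 2nε² ≥ ln(2/0.061) = 3.490029.
So n ≥ 3.490029 / (2·0.034²) = 1509.528.
The smallest integer n is 1510.

1510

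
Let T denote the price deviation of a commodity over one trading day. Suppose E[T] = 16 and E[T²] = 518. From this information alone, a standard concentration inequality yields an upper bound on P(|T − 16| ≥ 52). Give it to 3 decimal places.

The first two moments determine the variance, so Chebyshev's inequality is the sharpest standard bound available.
Var(T) = E[T²] − (E[T])² = 518 − 256 = 262.
Chebyshev's inequality: P(|T − μ| ≥ t) ≤ Var(T)/t² = 262/2704 = 0.0969.

0.097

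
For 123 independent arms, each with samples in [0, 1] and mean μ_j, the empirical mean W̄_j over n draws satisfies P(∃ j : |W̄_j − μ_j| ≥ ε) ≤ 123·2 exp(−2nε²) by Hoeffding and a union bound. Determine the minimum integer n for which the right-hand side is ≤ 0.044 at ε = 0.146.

Need 2·123·exp(−2nε²) ≤ 0.044, i.e. exp(−2nε²) ≤ 0.044/246.
So 2nε² ≥ ln(246/0.044) = 8.628897.
Hence n ≥ 8.628897/(2·0.146²) = 202.404.
The smallest integer n is 203.

203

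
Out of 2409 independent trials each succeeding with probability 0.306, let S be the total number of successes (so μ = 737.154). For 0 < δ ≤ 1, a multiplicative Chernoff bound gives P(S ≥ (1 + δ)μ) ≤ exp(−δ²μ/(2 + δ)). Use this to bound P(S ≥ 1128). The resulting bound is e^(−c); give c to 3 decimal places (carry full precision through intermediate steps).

81.902

Write 1128 = (1 + δ)μ, so δ = 1128/737.154 − 1 = 0.5302094…
Then the exponent is δ²μ/(2 + δ) = (1128 − μ)² / (μ·(2 + δ)) = 81.902404.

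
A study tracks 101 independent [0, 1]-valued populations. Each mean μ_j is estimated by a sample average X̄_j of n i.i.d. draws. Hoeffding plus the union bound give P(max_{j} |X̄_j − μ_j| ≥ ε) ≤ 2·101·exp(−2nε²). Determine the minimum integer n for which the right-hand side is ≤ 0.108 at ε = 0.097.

Need 2·101·exp(−2nε²) ≤ 0.108, i.e. exp(−2nε²) ≤ 0.108/202.
So 2nε² ≥ ln(202/0.108) = 7.533892.
Hence n ≥ 7.533892/(2·0.097²) = 400.356.
The smallest integer n is 401.

401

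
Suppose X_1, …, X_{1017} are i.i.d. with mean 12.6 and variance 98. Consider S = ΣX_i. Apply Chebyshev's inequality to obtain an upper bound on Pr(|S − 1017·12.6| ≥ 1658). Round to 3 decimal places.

Var(S) = n·Var(X_i) = 1017·98 = 99666.
Chebyshev: Pr(|S − 1017·12.6| ≥ 1658) ≤ Var(S)/1658² = 99666/2748964 = 0.0363.

0.036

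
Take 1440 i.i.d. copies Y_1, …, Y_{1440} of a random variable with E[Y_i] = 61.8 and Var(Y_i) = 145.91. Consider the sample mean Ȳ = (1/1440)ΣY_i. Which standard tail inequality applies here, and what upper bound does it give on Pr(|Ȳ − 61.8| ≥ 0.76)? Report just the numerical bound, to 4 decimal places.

0.1754

With mean and variance of each term known, Chebyshev's inequality bounds the deviation of the sum (or sample mean).
Var(Ȳ) = Var(Y_i)/n = 145.91/1440 = 0.10133.
Chebyshev: Pr(|Ȳ − 61.8| ≥ 0.76) ≤ Var(Ȳ)/(0.76)² = 145.91/(1440·0.76²) = 0.1754.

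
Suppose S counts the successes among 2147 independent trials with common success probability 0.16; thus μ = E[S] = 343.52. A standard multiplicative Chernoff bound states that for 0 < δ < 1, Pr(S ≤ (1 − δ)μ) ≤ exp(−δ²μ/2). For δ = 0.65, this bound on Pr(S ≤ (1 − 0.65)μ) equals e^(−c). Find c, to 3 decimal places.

72.569

c = δ²μ/2 = 0.65²·343.52/2 = 72.5686.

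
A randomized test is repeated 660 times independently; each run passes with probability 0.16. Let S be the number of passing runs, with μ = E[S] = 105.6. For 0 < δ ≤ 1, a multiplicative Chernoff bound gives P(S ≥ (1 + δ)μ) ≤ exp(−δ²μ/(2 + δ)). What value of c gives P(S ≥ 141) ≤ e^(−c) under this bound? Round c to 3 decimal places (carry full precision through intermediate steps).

Write 141 = (1 + δ)μ, so δ = 141/105.6 − 1 = 0.3352273…
Then the exponent is δ²μ/(2 + δ) = (141 − μ)² / (μ·(2 + δ)) = 5.081752.

5.082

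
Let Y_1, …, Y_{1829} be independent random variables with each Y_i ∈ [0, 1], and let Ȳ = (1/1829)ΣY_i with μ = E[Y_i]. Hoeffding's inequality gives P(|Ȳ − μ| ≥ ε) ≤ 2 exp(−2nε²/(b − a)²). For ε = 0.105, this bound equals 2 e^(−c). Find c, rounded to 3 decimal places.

40.329

c = 2nε²/(b − a)² = 2·1829·0.105² / 1² = 40.3295.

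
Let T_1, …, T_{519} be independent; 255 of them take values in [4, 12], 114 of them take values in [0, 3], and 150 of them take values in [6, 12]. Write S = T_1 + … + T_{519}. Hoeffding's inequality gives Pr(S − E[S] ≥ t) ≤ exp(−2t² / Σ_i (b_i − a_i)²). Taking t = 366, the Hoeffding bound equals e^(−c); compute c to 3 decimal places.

11.778

Σ(b_i − a_i)² = 255·8² + 114·3² + 150·6² = 22746.
c = 2t² / 22746 = 2·366² / 22746 = 11.7784.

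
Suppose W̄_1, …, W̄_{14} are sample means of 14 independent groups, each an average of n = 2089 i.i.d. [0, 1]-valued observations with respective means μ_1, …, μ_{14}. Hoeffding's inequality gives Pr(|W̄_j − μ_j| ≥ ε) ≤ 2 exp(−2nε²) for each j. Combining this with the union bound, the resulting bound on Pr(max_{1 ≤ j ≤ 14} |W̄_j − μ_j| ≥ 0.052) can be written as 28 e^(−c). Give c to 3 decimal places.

11.297

Union bound over the 14 events: Pr(max_{1 ≤ j ≤ 14} |W̄_j − μ_j| ≥ 0.052) ≤ 14·2·exp(−2nε²) = 28 exp(−2·2089·0.052²).
So c = 2·2089·0.052² = 11.2973.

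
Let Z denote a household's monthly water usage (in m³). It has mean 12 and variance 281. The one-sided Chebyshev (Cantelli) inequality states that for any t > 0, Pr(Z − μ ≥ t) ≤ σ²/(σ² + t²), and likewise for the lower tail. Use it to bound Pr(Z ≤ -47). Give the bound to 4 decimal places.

Here σ² = 281 and t = 59, so σ² + t² = 3762.
Cantelli's bound: 281/3762 = 0.0747.

0.0747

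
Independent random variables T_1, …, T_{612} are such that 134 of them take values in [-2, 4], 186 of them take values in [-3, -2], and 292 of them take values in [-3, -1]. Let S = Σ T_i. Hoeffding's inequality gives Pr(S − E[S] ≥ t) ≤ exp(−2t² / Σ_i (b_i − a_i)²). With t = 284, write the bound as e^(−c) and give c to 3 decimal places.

Σ(b_i − a_i)² = 134·6² + 186·1² + 292·2² = 6178.
c = 2t² / 6178 = 2·284² / 6178 = 26.1107.

26.111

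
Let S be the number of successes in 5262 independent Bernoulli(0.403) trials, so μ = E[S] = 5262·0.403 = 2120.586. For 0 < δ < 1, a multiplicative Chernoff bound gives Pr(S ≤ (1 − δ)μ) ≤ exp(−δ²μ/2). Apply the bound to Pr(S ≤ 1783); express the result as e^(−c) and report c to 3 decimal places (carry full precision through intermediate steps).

26.871

Write 1783 = (1 − δ)μ, so δ = 1 − 1783/2120.586 = 0.1591947…
Then the exponent is δ²μ/2 = (μ − 1783)²/(2μ) = 26.870947.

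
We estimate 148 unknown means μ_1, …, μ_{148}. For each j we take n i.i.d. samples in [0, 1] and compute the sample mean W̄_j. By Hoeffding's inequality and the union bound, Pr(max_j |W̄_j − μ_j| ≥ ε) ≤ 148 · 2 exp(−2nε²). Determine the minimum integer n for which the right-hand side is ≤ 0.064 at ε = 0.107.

369

Need 2·148·exp(−2nε²) ≤ 0.064, i.e. exp(−2nε²) ≤ 0.064/296.
So 2nε² ≥ ln(296/0.064) = 8.439232.
Hence n ≥ 8.439232/(2·0.107²) = 368.558.
The smallest integer n is 369.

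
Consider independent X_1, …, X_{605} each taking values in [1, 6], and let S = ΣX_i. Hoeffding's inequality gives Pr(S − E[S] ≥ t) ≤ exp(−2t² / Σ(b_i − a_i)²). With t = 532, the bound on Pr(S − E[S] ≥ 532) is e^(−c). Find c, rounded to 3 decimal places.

37.425

Σ(b_i − a_i)² = 605·(5)² = 15125.
c = 2t²/15125 = 2·532²/15125 = 37.4247.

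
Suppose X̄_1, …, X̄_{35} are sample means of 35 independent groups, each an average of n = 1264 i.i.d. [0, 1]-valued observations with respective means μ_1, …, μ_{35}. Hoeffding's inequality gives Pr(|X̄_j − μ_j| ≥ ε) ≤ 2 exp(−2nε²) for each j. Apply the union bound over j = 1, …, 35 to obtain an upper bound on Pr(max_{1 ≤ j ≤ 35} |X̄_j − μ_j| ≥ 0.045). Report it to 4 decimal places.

Per-experiment Hoeffding bound: 2·exp(−2·1264·0.045²) = 2·exp(−5.11920) = 0.011962.
Union bound over 35 events: 35·0.011962 = 0.41866.

0.4187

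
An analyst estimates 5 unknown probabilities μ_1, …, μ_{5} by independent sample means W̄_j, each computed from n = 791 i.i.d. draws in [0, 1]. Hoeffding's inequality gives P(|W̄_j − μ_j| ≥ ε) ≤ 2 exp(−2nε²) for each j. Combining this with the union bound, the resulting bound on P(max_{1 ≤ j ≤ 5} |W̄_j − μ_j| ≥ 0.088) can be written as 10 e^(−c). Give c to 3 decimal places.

12.251

Union bound over the 5 events: P(max_{1 ≤ j ≤ 5} |W̄_j − μ_j| ≥ 0.088) ≤ 5·2·exp(−2nε²) = 10 exp(−2·791·0.088²).
So c = 2·791·0.088² = 12.2510.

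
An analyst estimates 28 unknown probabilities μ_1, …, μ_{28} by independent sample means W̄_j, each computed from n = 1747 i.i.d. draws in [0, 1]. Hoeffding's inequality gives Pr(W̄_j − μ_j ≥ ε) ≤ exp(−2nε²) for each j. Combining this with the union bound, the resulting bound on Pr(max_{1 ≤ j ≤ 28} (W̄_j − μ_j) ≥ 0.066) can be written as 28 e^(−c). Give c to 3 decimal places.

15.220

Union bound over the 28 events: Pr(max_{1 ≤ j ≤ 28} (W̄_j − μ_j) ≥ 0.066) ≤ 28·exp(−2nε²) = 28 exp(−2·1747·0.066²).
So c = 2·1747·0.066² = 15.2199.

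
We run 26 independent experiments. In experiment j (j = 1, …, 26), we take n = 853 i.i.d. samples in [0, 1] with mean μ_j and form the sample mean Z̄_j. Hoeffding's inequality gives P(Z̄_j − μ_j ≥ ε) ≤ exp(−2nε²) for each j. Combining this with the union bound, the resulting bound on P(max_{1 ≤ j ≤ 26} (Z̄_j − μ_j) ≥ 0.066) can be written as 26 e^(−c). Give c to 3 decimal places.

Union bound over the 26 events: P(max_{1 ≤ j ≤ 26} (Z̄_j − μ_j) ≥ 0.066) ≤ 26·exp(−2nε²) = 26 exp(−2·853·0.066²).
So c = 2·853·0.066² = 7.4313.

7.431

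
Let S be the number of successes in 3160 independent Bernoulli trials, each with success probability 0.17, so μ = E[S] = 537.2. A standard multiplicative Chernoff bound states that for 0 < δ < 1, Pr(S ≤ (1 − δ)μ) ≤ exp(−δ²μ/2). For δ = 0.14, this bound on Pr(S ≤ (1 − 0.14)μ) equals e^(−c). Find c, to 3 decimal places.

c = δ²μ/2 = 0.14²·537.2/2 = 5.2646.

5.265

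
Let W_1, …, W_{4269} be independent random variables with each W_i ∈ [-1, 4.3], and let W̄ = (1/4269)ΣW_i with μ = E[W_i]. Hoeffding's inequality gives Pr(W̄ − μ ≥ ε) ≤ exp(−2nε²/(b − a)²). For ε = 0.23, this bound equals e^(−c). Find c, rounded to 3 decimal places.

c = 2nε²/(b − a)² = 2·4269·0.23² / 5.3² = 16.0790.

16.079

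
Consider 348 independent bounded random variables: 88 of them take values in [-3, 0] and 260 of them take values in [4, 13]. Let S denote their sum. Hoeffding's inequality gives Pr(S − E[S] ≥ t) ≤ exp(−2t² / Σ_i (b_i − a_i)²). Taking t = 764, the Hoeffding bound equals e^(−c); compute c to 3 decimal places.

Σ(b_i − a_i)² = 88·3² + 260·9² = 21852.
c = 2t² / 21852 = 2·764² / 21852 = 53.4227.

53.423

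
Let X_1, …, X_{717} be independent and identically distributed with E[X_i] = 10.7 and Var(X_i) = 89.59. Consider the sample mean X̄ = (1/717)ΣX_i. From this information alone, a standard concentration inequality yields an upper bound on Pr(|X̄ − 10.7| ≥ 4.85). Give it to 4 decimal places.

With mean and variance of each term known, Chebyshev's inequality bounds the deviation of the sum (or sample mean).
Var(X̄) = Var(X_i)/n = 89.59/717 = 0.12495.
Chebyshev: Pr(|X̄ − 10.7| ≥ 4.85) ≤ Var(X̄)/(4.85)² = 89.59/(717·4.85²) = 0.0053.

0.0053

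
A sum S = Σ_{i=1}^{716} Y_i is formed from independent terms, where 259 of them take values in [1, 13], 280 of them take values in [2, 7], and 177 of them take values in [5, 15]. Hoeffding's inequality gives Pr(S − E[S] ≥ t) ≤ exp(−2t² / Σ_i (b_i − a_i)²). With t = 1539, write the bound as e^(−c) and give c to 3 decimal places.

76.409

Σ(b_i − a_i)² = 259·12² + 280·5² + 177·10² = 61996.
c = 2t² / 61996 = 2·1539² / 61996 = 76.4088.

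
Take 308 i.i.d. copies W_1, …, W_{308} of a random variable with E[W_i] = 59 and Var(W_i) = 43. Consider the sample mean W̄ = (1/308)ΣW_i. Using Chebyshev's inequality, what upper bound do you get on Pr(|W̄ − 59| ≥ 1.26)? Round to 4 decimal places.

Var(W̄) = Var(W_i)/n = 43/308 = 0.13961.
Chebyshev: Pr(|W̄ − 59| ≥ 1.26) ≤ Var(W̄)/(1.26)² = 43/(308·1.26²) = 0.0879.

0.0879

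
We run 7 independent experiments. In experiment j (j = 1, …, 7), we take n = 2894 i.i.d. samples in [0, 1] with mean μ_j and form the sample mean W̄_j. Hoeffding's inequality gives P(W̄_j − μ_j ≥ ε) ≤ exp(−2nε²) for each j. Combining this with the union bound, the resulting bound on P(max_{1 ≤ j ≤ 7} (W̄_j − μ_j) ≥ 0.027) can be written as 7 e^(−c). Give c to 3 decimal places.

Union bound over the 7 events: P(max_{1 ≤ j ≤ 7} (W̄_j − μ_j) ≥ 0.027) ≤ 7·exp(−2nε²) = 7 exp(−2·2894·0.027²).
So c = 2·2894·0.027² = 4.2195.

4.219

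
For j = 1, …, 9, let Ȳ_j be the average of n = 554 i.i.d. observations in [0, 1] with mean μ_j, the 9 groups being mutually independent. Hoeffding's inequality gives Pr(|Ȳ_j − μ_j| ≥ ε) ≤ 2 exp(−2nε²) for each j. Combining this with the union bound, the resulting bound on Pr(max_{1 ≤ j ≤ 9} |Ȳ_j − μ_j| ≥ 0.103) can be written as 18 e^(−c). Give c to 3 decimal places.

Union bound over the 9 events: Pr(max_{1 ≤ j ≤ 9} |Ȳ_j − μ_j| ≥ 0.103) ≤ 9·2·exp(−2nε²) = 18 exp(−2·554·0.103²).
So c = 2·554·0.103² = 11.7548.

11.755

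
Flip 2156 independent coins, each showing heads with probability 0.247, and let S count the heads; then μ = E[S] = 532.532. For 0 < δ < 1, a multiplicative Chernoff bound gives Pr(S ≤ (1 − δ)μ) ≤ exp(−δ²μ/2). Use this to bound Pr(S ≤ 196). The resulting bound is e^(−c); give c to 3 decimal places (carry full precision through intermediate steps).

106.335

Write 196 = (1 − δ)μ, so δ = 1 − 196/532.532 = 0.631947…
Then the exponent is δ²μ/2 = (μ − 196)²/(2μ) = 106.335194.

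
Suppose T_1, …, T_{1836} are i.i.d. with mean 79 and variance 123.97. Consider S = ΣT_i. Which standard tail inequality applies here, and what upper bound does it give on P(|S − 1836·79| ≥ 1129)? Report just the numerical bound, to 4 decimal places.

0.1786

With mean and variance of each term known, Chebyshev's inequality bounds the deviation of the sum (or sample mean).
Var(S) = n·Var(T_i) = 1836·123.97 = 227608.92.
Chebyshev: P(|S − 1836·79| ≥ 1129) ≤ Var(S)/1129² = 227608.92/1274641 = 0.1786.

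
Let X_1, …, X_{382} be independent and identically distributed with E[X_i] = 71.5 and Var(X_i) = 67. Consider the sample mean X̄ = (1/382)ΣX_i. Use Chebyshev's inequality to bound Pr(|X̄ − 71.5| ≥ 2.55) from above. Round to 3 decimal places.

0.027

Var(X̄) = Var(X_i)/n = 67/382 = 0.17539.
Chebyshev: Pr(|X̄ − 71.5| ≥ 2.55) ≤ Var(X̄)/(2.55)² = 67/(382·2.55²) = 0.0270.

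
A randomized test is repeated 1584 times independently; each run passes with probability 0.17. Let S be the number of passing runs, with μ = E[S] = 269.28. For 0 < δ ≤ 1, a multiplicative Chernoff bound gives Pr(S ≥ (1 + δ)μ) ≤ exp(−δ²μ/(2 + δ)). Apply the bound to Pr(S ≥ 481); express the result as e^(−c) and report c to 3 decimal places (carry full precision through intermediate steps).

Write 481 = (1 + δ)μ, so δ = 481/269.28 − 1 = 0.7862448…
Then the exponent is δ²μ/(2 + δ) = (481 − μ)² / (μ·(2 + δ)) = 59.744840.

59.745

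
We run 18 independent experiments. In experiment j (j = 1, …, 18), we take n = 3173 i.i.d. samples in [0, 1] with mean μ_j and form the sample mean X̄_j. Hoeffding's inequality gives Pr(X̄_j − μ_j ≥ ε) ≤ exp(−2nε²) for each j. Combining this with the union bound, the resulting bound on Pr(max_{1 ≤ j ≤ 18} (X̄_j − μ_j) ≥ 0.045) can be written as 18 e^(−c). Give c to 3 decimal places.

Union bound over the 18 events: Pr(max_{1 ≤ j ≤ 18} (X̄_j − μ_j) ≥ 0.045) ≤ 18·exp(−2nε²) = 18 exp(−2·3173·0.045²).
So c = 2·3173·0.045² = 12.8506.

12.851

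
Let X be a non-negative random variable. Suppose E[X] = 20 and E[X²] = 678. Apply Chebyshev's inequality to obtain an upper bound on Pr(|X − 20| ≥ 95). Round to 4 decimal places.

0.0308

Var(X) = E[X²] − (E[X])² = 678 − 400 = 278.
Chebyshev's inequality: Pr(|X − μ| ≥ t) ≤ Var(X)/t² = 278/9025 = 0.0308.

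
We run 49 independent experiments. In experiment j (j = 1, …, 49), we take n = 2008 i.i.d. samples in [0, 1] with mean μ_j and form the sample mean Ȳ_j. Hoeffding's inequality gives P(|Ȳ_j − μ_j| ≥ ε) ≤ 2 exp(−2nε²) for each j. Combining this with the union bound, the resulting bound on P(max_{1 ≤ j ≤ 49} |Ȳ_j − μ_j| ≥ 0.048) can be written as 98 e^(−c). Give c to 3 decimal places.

9.253

Union bound over the 49 events: P(max_{1 ≤ j ≤ 49} |Ȳ_j − μ_j| ≥ 0.048) ≤ 49·2·exp(−2nε²) = 98 exp(−2·2008·0.048²).
So c = 2·2008·0.048² = 9.2529.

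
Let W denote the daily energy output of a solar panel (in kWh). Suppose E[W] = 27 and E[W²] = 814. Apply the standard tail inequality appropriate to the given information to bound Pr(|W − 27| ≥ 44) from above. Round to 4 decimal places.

The first two moments determine the variance, so Chebyshev's inequality is the sharpest standard bound available.
Var(W) = E[W²] − (E[W])² = 814 − 729 = 85.
Chebyshev's inequality: Pr(|W − μ| ≥ t) ≤ Var(W)/t² = 85/1936 = 0.0439.

0.0439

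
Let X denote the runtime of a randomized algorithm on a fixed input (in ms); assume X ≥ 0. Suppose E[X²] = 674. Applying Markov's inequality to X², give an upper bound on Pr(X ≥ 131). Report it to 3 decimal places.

0.039

Since X ≥ 0, the event {X ≥ 131} is the same as {X² ≥ 17161}.
Markov's inequality applied to X² gives Pr(X² ≥ 17161) ≤ E[X²]/17161 = 674/17161 = 0.0393.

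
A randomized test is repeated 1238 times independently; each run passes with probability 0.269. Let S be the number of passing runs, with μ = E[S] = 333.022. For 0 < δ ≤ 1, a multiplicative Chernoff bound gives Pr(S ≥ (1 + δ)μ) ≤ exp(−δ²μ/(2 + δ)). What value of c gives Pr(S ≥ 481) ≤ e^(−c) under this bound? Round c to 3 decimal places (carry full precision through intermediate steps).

26.900

Write 481 = (1 + δ)μ, so δ = 481/333.022 − 1 = 0.444349…
Then the exponent is δ²μ/(2 + δ) = (481 − μ)² / (μ·(2 + δ)) = 26.900364.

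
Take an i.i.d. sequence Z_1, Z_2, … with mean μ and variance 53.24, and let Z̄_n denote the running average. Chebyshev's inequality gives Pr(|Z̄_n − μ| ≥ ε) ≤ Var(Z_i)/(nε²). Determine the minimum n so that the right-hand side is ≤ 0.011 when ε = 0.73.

9083

Require 53.24/(n·0.73²) ≤ 0.011, i.e. n ≥ 53.24/(0.011·0.73²) = 9082.379.
The smallest integer n is 9083.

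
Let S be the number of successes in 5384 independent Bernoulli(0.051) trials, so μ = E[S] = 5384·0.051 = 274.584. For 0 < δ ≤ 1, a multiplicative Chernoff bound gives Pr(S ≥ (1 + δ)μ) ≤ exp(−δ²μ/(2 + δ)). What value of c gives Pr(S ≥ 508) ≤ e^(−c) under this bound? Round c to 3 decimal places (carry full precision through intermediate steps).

Write 508 = (1 + δ)μ, so δ = 508/274.584 − 1 = 0.8500714…
Then the exponent is δ²μ/(2 + δ) = (508 − μ)² / (μ·(2 + δ)) = 69.619401.

69.619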